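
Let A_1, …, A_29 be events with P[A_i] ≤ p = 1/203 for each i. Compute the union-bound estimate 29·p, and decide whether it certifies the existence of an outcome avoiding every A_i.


Union bound: P[∪_{i=1}^{29} A_i] ≤ Σ_i P[A_i] ≤ 29·p = 29·(1/203) = 1/7.
Numerically: 1/7 ≈ 0.1428571.
Is 1/7 < 1? YES.
Since P[∪ A_i] ≤ 1/7 < 1, the complement has P[∩ A_i^c] ≥ 1 − 1/7 = 6/7 > 0, so some outcome avoids every A_i.

29·p = 1/7 ≈ 0.1428571; existence CERTIFIED by the union bound.


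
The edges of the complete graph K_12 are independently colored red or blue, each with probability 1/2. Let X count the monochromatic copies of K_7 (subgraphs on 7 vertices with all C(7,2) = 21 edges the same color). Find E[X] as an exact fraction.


Let X = Σ_S X_S over the C(12, 7) = 792 subsets S of size 7, where X_S = 1 if the K_7 on S is monochromatic.
For a fixed S, the K_7 on S has C(7, 2) = 21 edges. P[all 21 edges red] = (1/2)^21, and likewise for blue, so P[monochromatic] = 2·(1/2)^21 = 2^{1 − 21} = 1/1048576.
By linearity: E[X] = C(12, 7) · 2^{1 − 21} = 792 · 1/1048576 = 99/131072.
Numerically: E[X] ≈ 0.0008.

E[X] = C(12,7)·2^(1−C(7,2)) = 99/131072 ≈ 0.0008.


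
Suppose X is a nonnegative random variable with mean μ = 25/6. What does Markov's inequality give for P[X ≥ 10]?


μ = E[X] = 25/6, a = 10.
Markov: P[X ≥ 10] ≤ μ/a = (25/6)/10 = 5/12.
Numerically: ≈ 0.417.
(Since a = 10 > μ = 4.167, the bound 5/12 is < 1 and informative.)

P[X ≥ 10] ≤ 5/12 ≈ 0.417.


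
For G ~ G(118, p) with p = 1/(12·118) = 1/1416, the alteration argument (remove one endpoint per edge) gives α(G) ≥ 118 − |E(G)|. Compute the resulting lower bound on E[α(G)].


E[|E(G)|] = C(118, 2)·p = 6903 · (1/1416) = 39/8.
E[α(G)] ≥ n − E[|E(G)|] = 118 − 39/8 = 905/8.
Numerically: ≈ 113.125.
(This is only a lower bound; the true E[α(G)] may be larger.)

E[α(G)] ≥ 905/8 ≈ 113.125.


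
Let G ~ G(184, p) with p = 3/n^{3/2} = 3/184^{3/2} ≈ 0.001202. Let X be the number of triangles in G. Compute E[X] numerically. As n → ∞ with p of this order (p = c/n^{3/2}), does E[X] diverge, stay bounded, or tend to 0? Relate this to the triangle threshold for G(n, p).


Number of potential triangles: C(184, 3) = 1021384.
Each occurs with probability p³ ≈ (0.001202)³ ≈ 1.736535e-09.
By linearity: E[X] = C(184, 3)·p³ ≈ 1021384 · 1.736535e-09 ≈ 0.0018.
Since α = 3/2 > 1, p = c/n^{3/2} = o(1/n) is below the triangle threshold p ~ 1/n. Asymptotically E[X] ~ (c³/6)·n^{3(1−α)} = (3³/6)·n^{-1.5} → 0, so by Markov's inequality G has no triangles w.h.p.

E[X] ≈ 0.0018; in regime p = Θ(1/n^{3/2}) E[X] tends to 0 (below the triangle threshold p ~ 1/n).


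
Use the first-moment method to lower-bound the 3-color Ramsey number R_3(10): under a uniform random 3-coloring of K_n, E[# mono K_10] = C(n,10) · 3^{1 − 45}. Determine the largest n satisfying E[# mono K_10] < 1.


We need C(n, 10) · 3^{1 − 45} < 1, i.e. C(n, 10) < 3^{45 − 1} = 984770902183611232881.
Check values of n near the boundary:
  n = 569: C(569, 10) = 905357721286137524328; 905357721286137524328 < 984770902183611232881? YES
  n = 570: C(570, 10) = 921524823451961408691; 921524823451961408691 < 984770902183611232881? YES
  n = 571: C(571, 10) = 937951290893172842001; 937951290893172842001 < 984770902183611232881? YES
  n = 572: C(572, 10) = 954640815642161682606; 954640815642161682606 < 984770902183611232881? YES
  n = 573: C(573, 10) = 971597135635805762226; 971597135635805762226 < 984770902183611232881? YES
  n = 574: C(574, 10) = 988824035203816502691; 988824035203816502691 < 984770902183611232881? NO
  n = 575: C(575, 10) = 1006325345561406175305; 1006325345561406175305 < 984770902183611232881? NO
  n = 576: C(576, 10) = 1024104945306307344480; 1024104945306307344480 < 984770902183611232881? NO
The largest n with C(n, 10) < 984770902183611232881 is n = 573 (where E[X] = 35985079097622435638/36472996377170786403 ≈ 0.987). Hence R_3(10) > 573, i.e. R_3(10) ≥ 574.

Largest n = 573; hence R_3(10) > 573.


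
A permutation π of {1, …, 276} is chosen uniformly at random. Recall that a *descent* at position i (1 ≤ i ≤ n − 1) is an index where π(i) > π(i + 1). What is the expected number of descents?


Write X = Σ X_I over i = 1, …, 275, with X_I the indicator of one descent.
There are 275 indicators.
For each fixed i, the pair (π(i), π(i+1)) is a uniformly random ordered pair of distinct values from {1, …, 276}; by symmetry P[π(i) > π(i+1)] = 1/2.
By linearity: E[X] = 275 · (1/2) = (276 − 1) · (1/2) = 275/2 ≈ 137.5000.

E[X] = 275/2 = 137.5000.


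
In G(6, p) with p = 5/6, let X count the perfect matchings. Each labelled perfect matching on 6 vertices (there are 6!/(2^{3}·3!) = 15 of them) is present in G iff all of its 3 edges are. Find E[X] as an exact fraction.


K_6 has 6!/(2^{3}·3!) = 15 labelled perfect matchings.
For each such perfect matching H, let X_H = 1 if all 3 edges of H are present in G. Then P[X_H = 1] = p^{3} = (5/6)^{3} = 125/216.
By linearity: E[X] = Σ_H E[X_H] = 15 · p^{3} = 15 · 125/216 = 625/72.
Numerically: E[X] ≈ 8.68.

E[X] = 15 · (5/6)^{3} = 625/72 ≈ 8.68.


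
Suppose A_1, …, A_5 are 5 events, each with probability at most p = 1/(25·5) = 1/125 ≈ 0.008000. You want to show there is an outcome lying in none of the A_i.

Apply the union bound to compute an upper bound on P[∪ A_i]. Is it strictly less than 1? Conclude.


Union bound: P[∪_{i=1}^{5} A_i] ≤ Σ_i P[A_i] ≤ 5·p = 5·(1/125) = 1/25.
Numerically: 1/25 ≈ 0.040000.
Is 1/25 < 1? YES.
Since P[∪ A_i] ≤ 1/25 < 1, the complement has P[∩ A_i^c] ≥ 1 − 1/25 = 24/25 > 0, so some outcome avoids every A_i.

5·p = 1/25 ≈ 0.040000; existence CERTIFIED by the union bound.


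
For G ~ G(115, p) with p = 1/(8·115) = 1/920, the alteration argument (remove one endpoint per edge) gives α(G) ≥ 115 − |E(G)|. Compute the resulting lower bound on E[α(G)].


E[|E(G)|] = C(115, 2)·p = 6555 · (1/920) = 57/8.
E[α(G)] ≥ n − E[|E(G)|] = 115 − 57/8 = 863/8.
Numerically: ≈ 107.875.
(This is only a lower bound; the true E[α(G)] may be larger.)

E[α(G)] ≥ 863/8 ≈ 107.875.


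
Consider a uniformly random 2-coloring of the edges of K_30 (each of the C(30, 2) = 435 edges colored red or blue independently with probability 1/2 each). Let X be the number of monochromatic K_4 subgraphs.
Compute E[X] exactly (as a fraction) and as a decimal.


Let X = Σ_S X_S over the C(30, 4) = 27405 subsets S of size 4, where X_S = 1 if the K_4 on S is monochromatic.
For a fixed S, the K_4 on S has C(4, 2) = 6 edges. P[all 6 edges red] = (1/2)^6, and likewise for blue, so P[monochromatic] = 2·(1/2)^6 = 2^{1 − 6} = 1/32.
By linearity: E[X] = C(30, 4) · 2^{1 − 6} = 27405 · 1/32 = 27405/32.
Numerically: E[X] ≈ 856.406.

E[X] = C(30,4)·2^(1−C(4,2)) = 27405/32 ≈ 856.406.


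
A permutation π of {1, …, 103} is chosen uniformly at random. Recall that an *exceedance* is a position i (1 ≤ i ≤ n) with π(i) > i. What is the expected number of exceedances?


Write X = Σ_{i=1}^{103} X_i, where X_i = 1_{π(i) > i}.
For each fixed i, π(i) is uniform over {1, …, 103} (marginal of a uniform permutation), so P[π(i) > i] = (n − i)/n. Summing: Σ_{i=1}^{103} (n − i)/n = (0 + 1 + … + 102)/103 = 103(103 − 1)/(2·103) = (103 − 1)/2.
Hence E[X] = Σ_{i=1}^{103} (103 − i)/103 = 51 ≈ 51.000.

E[X] = 51 = 51.000.


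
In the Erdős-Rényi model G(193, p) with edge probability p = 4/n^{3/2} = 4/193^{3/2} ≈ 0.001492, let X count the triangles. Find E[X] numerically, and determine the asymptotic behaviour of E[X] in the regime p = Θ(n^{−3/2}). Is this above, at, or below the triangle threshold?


Number of potential triangles: C(193, 3) = 1179616.
Each occurs with probability p³ ≈ (0.001492)³ ≈ 3.320260e-09.
By linearity: E[X] = C(193, 3)·p³ ≈ 1179616 · 3.320260e-09 ≈ 0.0039.
Since α = 3/2 > 1, p = c/n^{3/2} = o(1/n) is below the triangle threshold p ~ 1/n. Asymptotically E[X] ~ (c³/6)·n^{3(1−α)} = (4³/6)·n^{-1.5} → 0, so by Markov's inequality G has no triangles w.h.p.

E[X] ≈ 0.0039; in regime p = Θ(1/n^{3/2}) E[X] tends to 0 (below the triangle threshold p ~ 1/n).


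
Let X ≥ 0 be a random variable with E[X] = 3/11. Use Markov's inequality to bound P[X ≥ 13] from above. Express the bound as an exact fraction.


μ = E[X] = 3/11, a = 13.
Markov: P[X ≥ 13] ≤ μ/a = (3/11)/13 = 3/143.
Numerically: ≈ 0.0210.
(Since a = 13 > μ = 0.2727, the bound 3/143 is < 1 and informative.)

P[X ≥ 13] ≤ 3/143 ≈ 0.0210.


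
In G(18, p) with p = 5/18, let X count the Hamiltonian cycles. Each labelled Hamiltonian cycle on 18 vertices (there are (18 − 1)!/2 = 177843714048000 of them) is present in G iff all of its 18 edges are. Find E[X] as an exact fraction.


K_18 has (18 − 1)!/2 = 177843714048000 labelled Hamiltonian cycles.
For each such Hamiltonian cycle H, let X_H = 1 if all 18 edges of H are present in G. Then P[X_H = 1] = p^{18} = (5/18)^{18} = 3814697265625/39346408075296537575424.
By linearity of expectation: E[X] = Σ_H E[X_H] = 177843714048000 · p^{18} = 177843714048000 · 3814697265625/39346408075296537575424 = 56800365447998046875/3294258113514384.
Numerically: E[X] ≈ 1.724e+04.

E[X] = 177843714048000 · (5/18)^{18} = 56800365447998046875/3294258113514384 ≈ 1.724e+04.


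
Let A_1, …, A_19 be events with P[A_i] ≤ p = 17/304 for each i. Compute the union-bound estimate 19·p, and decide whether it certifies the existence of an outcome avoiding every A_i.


Union bound: P[∪_{i=1}^{19} A_i] ≤ Σ_i P[A_i] ≤ 19·p = 19·(17/304) = 17/16.
Numerically: 17/16 ≈ 1.062500.
Is 17/16 < 1? NO.
Since the bound 17/16 is ≥ 1, the union bound is uninformative here; it does NOT by itself certify existence.

19·p = 17/16 ≈ 1.062500; existence NOT certified by the union bound.


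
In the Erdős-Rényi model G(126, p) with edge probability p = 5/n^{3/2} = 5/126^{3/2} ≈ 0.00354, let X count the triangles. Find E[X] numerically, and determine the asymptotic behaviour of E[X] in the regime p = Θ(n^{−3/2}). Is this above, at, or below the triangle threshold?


Number of potential triangles: C(126, 3) = 325500.
Each occurs with probability p³ ≈ (0.00354)³ ≈ 4.41817e-08.
By linearity: E[X] = C(126, 3)·p³ ≈ 325500 · 4.41817e-08 ≈ 0.014.
Since α = 3/2 > 1, p = c/n^{3/2} = o(1/n) is below the triangle threshold p ~ 1/n. Asymptotically E[X] ~ (c³/6)·n^{3(1−α)} = (5³/6)·n^{-1.5} → 0, so by Markov's inequality G has no triangles w.h.p.

E[X] ≈ 0.014; in regime p = Θ(1/n^{3/2}) E[X] tends to 0 (below the triangle threshold p ~ 1/n).


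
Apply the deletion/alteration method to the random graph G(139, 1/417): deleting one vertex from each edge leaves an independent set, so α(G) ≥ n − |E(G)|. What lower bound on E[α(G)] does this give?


E[|E(G)|] = C(139, 2)·p = 9591 · (1/417) = 23.
E[α(G)] ≥ n − E[|E(G)|] = 139 − 23 = 116.
Numerically: ≈ 116.000.
(This is only a lower bound; the true E[α(G)] may be larger.)

E[α(G)] ≥ 116 ≈ 116.000.


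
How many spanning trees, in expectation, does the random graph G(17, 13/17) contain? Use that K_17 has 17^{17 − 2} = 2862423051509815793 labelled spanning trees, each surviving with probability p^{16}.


K_17 has 17^{17 − 2} = 2862423051509815793 labelled spanning trees.
For each such spanning tree H, let X_H = 1 if all 16 edges of H are present in G. Then P[X_H = 1] = p^{16} = (13/17)^{16} = 665416609183179841/48661191875666868481.
By linearity of expectation: E[X] = Σ_H E[X_H] = 2862423051509815793 · p^{16} = 2862423051509815793 · 665416609183179841/48661191875666868481 = 665416609183179841/17.
Numerically: E[X] ≈ 3.91422e+16.

E[X] = 2862423051509815793 · (13/17)^{16} = 665416609183179841/17 ≈ 3.91422e+16.


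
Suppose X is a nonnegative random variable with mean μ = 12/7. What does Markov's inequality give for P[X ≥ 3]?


μ = E[X] = 12/7, a = 3.
Markov: P[X ≥ 3] ≤ μ/a = (12/7)/3 = 4/7.
Numerically: ≈ 0.571429.
(Since a = 3 > μ = 1.714286, the bound 4/7 is < 1 and informative.)

P[X ≥ 3] ≤ 4/7 ≈ 0.571429.


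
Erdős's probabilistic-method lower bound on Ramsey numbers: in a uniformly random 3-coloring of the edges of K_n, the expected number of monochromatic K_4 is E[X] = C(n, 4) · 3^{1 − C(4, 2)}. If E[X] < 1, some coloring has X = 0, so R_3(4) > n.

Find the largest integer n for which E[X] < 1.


We need C(n, 4) · 3^{1 − 6} < 1, i.e. C(n, 4) < 3^{6 − 1} = 243.
Check values of n near the boundary:
  n = 6: C(6, 4) = 15; 15 < 243? YES
  n = 7: C(7, 4) = 35; 35 < 243? YES
  n = 8: C(8, 4) = 70; 70 < 243? YES
  n = 9: C(9, 4) = 126; 126 < 243? YES
  n = 10: C(10, 4) = 210; 210 < 243? YES
  n = 11: C(11, 4) = 330; 330 < 243? NO
  n = 12: C(12, 4) = 495; 495 < 243? NO
The largest n with C(n, 4) < 243 is n = 10 (where E[X] = 70/81 ≈ 0.864). Hence R_3(4) > 10, i.e. R_3(4) ≥ 11.

Largest n = 10; hence R_3(4) > 10.


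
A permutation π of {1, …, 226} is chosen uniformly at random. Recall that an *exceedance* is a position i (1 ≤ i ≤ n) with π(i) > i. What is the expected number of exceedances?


Write X = Σ_{i=1}^{226} X_i, where X_i = 1_{π(i) > i}.
For each fixed i, π(i) is uniform over {1, …, 226} (marginal of a uniform permutation), so P[π(i) > i] = (n − i)/n. Summing: Σ_{i=1}^{226} (n − i)/n = (0 + 1 + … + 225)/226 = 226(226 − 1)/(2·226) = (226 − 1)/2.
Hence E[X] = Σ_{i=1}^{226} (226 − i)/226 = 225/2 ≈ 112.500000.

E[X] = 225/2 = 112.500000.


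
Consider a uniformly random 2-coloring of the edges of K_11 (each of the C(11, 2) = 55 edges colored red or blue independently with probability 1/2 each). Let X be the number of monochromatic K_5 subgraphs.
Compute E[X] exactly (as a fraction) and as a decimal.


Let X = Σ_S X_S over the C(11, 5) = 462 subsets S of size 5, where X_S = 1 if the K_5 on S is monochromatic.
For a fixed S, the K_5 on S has C(5, 2) = 10 edges. P[all 10 edges red] = (1/2)^10, and likewise for blue, so P[monochromatic] = 2·(1/2)^10 = 2^{1 − 10} = 1/512.
By linearity of expectation: E[X] = C(11, 5) · 2^{1 − 10} = 462 · 1/512 = 231/256.
Numerically: E[X] ≈ 0.90234.

E[X] = C(11,5)·2^(1−C(5,2)) = 231/256 ≈ 0.90234.


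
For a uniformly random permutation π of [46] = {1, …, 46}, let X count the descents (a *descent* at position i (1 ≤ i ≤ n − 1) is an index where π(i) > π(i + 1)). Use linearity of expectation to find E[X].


Write X = Σ X_I over i = 1, …, 45, with X_I the indicator of one descent.
There are 45 indicators.
For each fixed i, the pair (π(i), π(i+1)) is a uniformly random ordered pair of distinct values from {1, …, 46}; by symmetry P[π(i) > π(i+1)] = 1/2.
By linearity: E[X] = 45 · (1/2) = (46 − 1) · (1/2) = 45/2 ≈ 22.5000.

E[X] = 45/2 = 22.5000.


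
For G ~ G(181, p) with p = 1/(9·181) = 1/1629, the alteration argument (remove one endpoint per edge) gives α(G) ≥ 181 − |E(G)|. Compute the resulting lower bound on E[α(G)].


E[|E(G)|] = C(181, 2)·p = 16290 · (1/1629) = 10.
E[α(G)] ≥ n − E[|E(G)|] = 181 − 10 = 171.
Numerically: ≈ 171.00000.
(This is only a lower bound; the true E[α(G)] may be larger.)

E[α(G)] ≥ 171 ≈ 171.00000.


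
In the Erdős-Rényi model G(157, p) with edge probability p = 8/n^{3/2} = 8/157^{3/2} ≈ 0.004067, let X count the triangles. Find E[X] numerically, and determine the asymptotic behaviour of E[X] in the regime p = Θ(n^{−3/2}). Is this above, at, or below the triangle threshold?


Number of potential triangles: C(157, 3) = 632710.
Each occurs with probability p³ ≈ (0.004067)³ ≈ 6.725453e-08.
By linearity: E[X] = C(157, 3)·p³ ≈ 632710 · 6.725453e-08 ≈ 0.0426.
Since α = 3/2 > 1, p = c/n^{3/2} = o(1/n) is below the triangle threshold p ~ 1/n. Asymptotically E[X] ~ (c³/6)·n^{3(1−α)} = (8³/6)·n^{-1.5} → 0, so by Markov's inequality G has no triangles w.h.p.

E[X] ≈ 0.0426; in regime p = Θ(1/n^{3/2}) E[X] tends to 0 (below the triangle threshold p ~ 1/n).


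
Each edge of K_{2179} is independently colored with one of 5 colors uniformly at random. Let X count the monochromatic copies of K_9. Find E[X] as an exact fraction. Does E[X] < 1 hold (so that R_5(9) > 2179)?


E[X] = C(2179, 9) · 5^{1 − 36} = 3001701930880099538508560 · 5^{−35} = 3001701930880099538508560/2910383045673370361328125.
As a reduced fraction: E[X] = 600340386176019907701712/582076609134674072265625 ≈ 1.0313769.
Is E[X] < 1? NO.
Since E[X] ≥ 1, the first-moment bound is inconclusive at n = 2179; it does NOT by itself certify R_5(9) > 2179.

E[X] = 600340386176019907701712/582076609134674072265625 ≈ 1.0313769; E[X] ≥ 1; first-moment method inconclusive here.


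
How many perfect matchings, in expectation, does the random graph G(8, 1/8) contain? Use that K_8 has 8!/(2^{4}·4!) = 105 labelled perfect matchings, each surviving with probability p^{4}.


K_8 has 8!/(2^{4}·4!) = 105 labelled perfect matchings.
For each such perfect matching H, let X_H = 1 if all 4 edges of H are present in G. Then P[X_H = 1] = p^{4} = (1/8)^{4} = 1/4096.
By linearity: E[X] = Σ_H E[X_H] = 105 · p^{4} = 105 · 1/4096 = 105/4096.
Numerically: E[X] ≈ 0.0256348.

E[X] = 105 · (1/8)^{4} = 105/4096 ≈ 0.0256348.


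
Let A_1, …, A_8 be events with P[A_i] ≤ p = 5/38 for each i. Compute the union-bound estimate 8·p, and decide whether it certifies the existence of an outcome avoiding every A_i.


Union bound: P[∪_{i=1}^{8} A_i] ≤ Σ_i P[A_i] ≤ 8·p = 8·(5/38) = 20/19.
Numerically: 20/19 ≈ 1.0526316.
Is 20/19 < 1? NO.
Since the bound 20/19 is ≥ 1, the union bound is uninformative here; it does NOT by itself certify existence.

8·p = 20/19 ≈ 1.0526316; existence NOT certified by the union bound.


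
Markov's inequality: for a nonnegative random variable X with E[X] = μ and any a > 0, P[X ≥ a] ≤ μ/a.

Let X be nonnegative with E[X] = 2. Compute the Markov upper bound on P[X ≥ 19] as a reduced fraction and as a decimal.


μ = E[X] = 2, a = 19.
Markov: P[X ≥ 19] ≤ μ/a = (2)/19 = 2/19.
Numerically: ≈ 0.105.
(Since a = 19 > μ = 2.000, the bound 2/19 is < 1 and informative.)

P[X ≥ 19] ≤ 2/19 ≈ 0.105.


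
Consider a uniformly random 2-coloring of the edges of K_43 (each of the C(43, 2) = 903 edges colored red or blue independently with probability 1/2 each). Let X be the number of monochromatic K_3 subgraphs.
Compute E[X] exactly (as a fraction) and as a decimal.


Let X = Σ_S X_S over the C(43, 3) = 12341 subsets S of size 3, where X_S = 1 if the K_3 on S is monochromatic.
For a fixed S, the K_3 on S has C(3, 2) = 3 edges. P[all 3 edges red] = (1/2)^3, and likewise for blue, so P[monochromatic] = 2·(1/2)^3 = 2^{1 − 3} = 1/4.
By linearity of expectation: E[X] = C(43, 3) · 2^{1 − 3} = 12341 · 1/4 = 12341/4.
Numerically: E[X] ≈ 3085.250.

E[X] = C(43,3)·2^(1−C(3,2)) = 12341/4 ≈ 3085.250.


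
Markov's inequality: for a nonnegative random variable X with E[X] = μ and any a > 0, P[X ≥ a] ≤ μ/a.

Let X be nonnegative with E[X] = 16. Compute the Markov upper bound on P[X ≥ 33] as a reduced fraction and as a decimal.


μ = E[X] = 16, a = 33.
Markov: P[X ≥ 33] ≤ μ/a = (16)/33 = 16/33.
Numerically: ≈ 0.4848.
(Since a = 33 > μ = 16.0000, the bound 16/33 is < 1 and informative.)

P[X ≥ 33] ≤ 16/33 ≈ 0.4848.


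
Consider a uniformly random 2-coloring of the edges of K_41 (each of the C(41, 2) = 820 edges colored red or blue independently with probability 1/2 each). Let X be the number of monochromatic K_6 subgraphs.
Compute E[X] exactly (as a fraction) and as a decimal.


Let X = Σ_S X_S over the C(41, 6) = 4496388 subsets S of size 6, where X_S = 1 if the K_6 on S is monochromatic.
For a fixed S, the K_6 on S has C(6, 2) = 15 edges. P[all 15 edges red] = (1/2)^15, and likewise for blue, so P[monochromatic] = 2·(1/2)^15 = 2^{1 − 15} = 1/16384.
Summing: E[X] = C(41, 6) · 2^{1 − 15} = 4496388 · 1/16384 = 1124097/4096.
Numerically: E[X] ≈ 274.43774.

E[X] = C(41,6)·2^(1−C(6,2)) = 1124097/4096 ≈ 274.43774.


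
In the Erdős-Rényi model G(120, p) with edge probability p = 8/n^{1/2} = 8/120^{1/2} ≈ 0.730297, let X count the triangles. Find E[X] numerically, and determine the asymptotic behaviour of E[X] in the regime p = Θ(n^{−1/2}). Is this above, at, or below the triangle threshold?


Number of potential triangles: C(120, 3) = 280840.
Each occurs with probability p³ ≈ (0.730297)³ ≈ 3.89491596e-01.
By linearity: E[X] = C(120, 3)·p³ ≈ 280840 · 3.89491596e-01 ≈ 109384.819946.
Since α = 1/2 < 1, p = c/n^{1/2} ≫ 1/n is above the triangle threshold p ~ 1/n. Asymptotically E[X] ~ (c³/6)·n^{3(1−α)} = (8³/6)·n^{1.5} → ∞; triangles are abundant w.h.p.

E[X] ≈ 109384.819946; in regime p = Θ(1/n^{1/2}) E[X] diverges (above the triangle threshold p ~ 1/n).


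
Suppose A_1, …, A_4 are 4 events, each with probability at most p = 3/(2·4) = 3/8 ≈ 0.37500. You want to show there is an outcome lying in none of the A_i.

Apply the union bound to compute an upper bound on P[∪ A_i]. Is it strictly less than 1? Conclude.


Union bound: P[∪_{i=1}^{4} A_i] ≤ Σ_i P[A_i] ≤ 4·p = 4·(3/8) = 3/2.
Numerically: 3/2 ≈ 1.50000.
Is 3/2 < 1? NO.
Since the bound 3/2 is ≥ 1, the union bound is uninformative here; it does NOT by itself certify existence.

4·p = 3/2 ≈ 1.50000; existence NOT certified by the union bound.


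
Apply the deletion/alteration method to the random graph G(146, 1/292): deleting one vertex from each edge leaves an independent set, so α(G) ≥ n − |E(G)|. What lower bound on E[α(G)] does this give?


E[|E(G)|] = C(146, 2)·p = 10585 · (1/292) = 145/4.
E[α(G)] ≥ n − E[|E(G)|] = 146 − 145/4 = 439/4.
Numerically: ≈ 109.7500.
(This is only a lower bound; the true E[α(G)] may be larger.)

E[α(G)] ≥ 439/4 ≈ 109.7500.


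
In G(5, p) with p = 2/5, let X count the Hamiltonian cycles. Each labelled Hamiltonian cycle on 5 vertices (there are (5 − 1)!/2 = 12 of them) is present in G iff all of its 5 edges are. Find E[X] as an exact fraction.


K_5 has (5 − 1)!/2 = 12 labelled Hamiltonian cycles.
For each such Hamiltonian cycle H, let X_H = 1 if all 5 edges of H are present in G. Then P[X_H = 1] = p^{5} = (2/5)^{5} = 32/3125.
Summing the indicators: E[X] = Σ_H E[X_H] = 12 · p^{5} = 12 · 32/3125 = 384/3125.
Numerically: E[X] ≈ 0.123.

E[X] = 12 · (2/5)^{5} = 384/3125 ≈ 0.123.


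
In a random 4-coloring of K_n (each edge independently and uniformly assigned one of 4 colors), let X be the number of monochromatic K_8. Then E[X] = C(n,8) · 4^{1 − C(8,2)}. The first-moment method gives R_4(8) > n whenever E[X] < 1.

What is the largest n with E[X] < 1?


We need C(n, 8) · 4^{1 − 28} < 1, i.e. C(n, 8) < 4^{28 − 1} = 18014398509481984.
Check values of n near the boundary:
  n = 404: C(404, 8) = 16415071523485570; 16415071523485570 < 18014398509481984? YES
  n = 405: C(405, 8) = 16745853821188050; 16745853821188050 < 18014398509481984? YES
  n = 406: C(406, 8) = 17082453897995850; 17082453897995850 < 18014398509481984? YES
  n = 407: C(407, 8) = 17424959239309050; 17424959239309050 < 18014398509481984? YES
  n = 408: C(408, 8) = 17773458424095231; 17773458424095231 < 18014398509481984? YES
  n = 409: C(409, 8) = 18128041135797879; 18128041135797879 < 18014398509481984? NO
  n = 410: C(410, 8) = 18488798173326195; 18488798173326195 < 18014398509481984? NO
The largest n with C(n, 8) < 18014398509481984 is n = 408 (where E[X] = 17773458424095231/18014398509481984 ≈ 0.9866). Hence R_4(8) > 408, i.e. R_4(8) ≥ 409.

Largest n = 408; hence R_4(8) > 408.


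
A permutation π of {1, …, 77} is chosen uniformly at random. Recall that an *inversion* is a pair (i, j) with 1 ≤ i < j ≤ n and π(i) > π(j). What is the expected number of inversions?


Write X = Σ X_I over the C(77, 2) = 2926 pairs i < j, with X_I the indicator of one inversion.
There are 2926 indicators.
For each fixed pair i < j, the values π(i) and π(j) are two distinct elements of {1, …, 77} in uniformly random order; by symmetry P[π(i) > π(j)] = 1/2.
By linearity: E[X] = 2926 · (1/2) = C(77, 2) · (1/2) = 2926/2 = 1463 ≈ 1463.00000.

E[X] = 1463 = 1463.00000.


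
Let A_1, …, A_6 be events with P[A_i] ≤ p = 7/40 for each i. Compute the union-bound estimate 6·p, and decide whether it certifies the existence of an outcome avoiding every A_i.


Union bound: P[∪_{i=1}^{6} A_i] ≤ Σ_i P[A_i] ≤ 6·p = 6·(7/40) = 21/20.
Numerically: 21/20 ≈ 1.0500000.
Is 21/20 < 1? NO.
Since the bound 21/20 is ≥ 1, the union bound is uninformative here; it does NOT by itself certify existence.

6·p = 21/20 ≈ 1.0500000; existence NOT certified by the union bound.


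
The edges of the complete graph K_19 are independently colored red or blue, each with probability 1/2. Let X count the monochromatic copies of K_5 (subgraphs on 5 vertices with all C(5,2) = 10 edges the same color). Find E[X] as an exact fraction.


Let X = Σ_S X_S over the C(19, 5) = 11628 subsets S of size 5, where X_S = 1 if the K_5 on S is monochromatic.
For a fixed S, the K_5 on S has C(5, 2) = 10 edges. P[all 10 edges red] = (1/2)^10, and likewise for blue, so P[monochromatic] = 2·(1/2)^10 = 2^{1 − 10} = 1/512.
Summing: E[X] = C(19, 5) · 2^{1 − 10} = 11628 · 1/512 = 2907/128.
Numerically: E[X] ≈ 22.7109.

E[X] = C(19,5)·2^(1−C(5,2)) = 2907/128 ≈ 22.7109.


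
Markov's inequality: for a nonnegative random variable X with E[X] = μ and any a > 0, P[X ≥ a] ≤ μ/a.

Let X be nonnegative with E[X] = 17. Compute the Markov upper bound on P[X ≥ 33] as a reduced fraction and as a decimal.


μ = E[X] = 17, a = 33.
Markov: P[X ≥ 33] ≤ μ/a = (17)/33 = 17/33.
Numerically: ≈ 0.5152.
(Since a = 33 > μ = 17.0000, the bound 17/33 is < 1 and informative.)

P[X ≥ 33] ≤ 17/33 ≈ 0.5152.


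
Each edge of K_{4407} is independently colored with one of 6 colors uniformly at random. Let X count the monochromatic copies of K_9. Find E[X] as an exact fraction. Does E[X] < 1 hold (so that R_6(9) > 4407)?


E[X] = C(4407, 9) · 6^{1 − 36} = 1713856532599459170657070050 · 6^{−35} = 1713856532599459170657070050/1719070799748422591028658176.
As a reduced fraction: E[X] = 285642755433243195109511675/286511799958070431838109696 ≈ 0.9970.
Is E[X] < 1? YES.
Since E[X] < 1, there exists a 6-coloring of K_{4407} with no monochromatic K_9; hence R_6(9) > 4407.

E[X] = 285642755433243195109511675/286511799958070431838109696 ≈ 0.9970; E[X] < 1, so R_6(9) > 4407.


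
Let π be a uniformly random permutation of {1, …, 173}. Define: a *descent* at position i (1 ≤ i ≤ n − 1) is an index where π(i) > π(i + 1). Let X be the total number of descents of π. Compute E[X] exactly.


Write X = Σ X_I over i = 1, …, 172, with X_I the indicator of one descent.
There are 172 indicators.
For each fixed i, the pair (π(i), π(i+1)) is a uniformly random ordered pair of distinct values from {1, …, 173}; by symmetry P[π(i) > π(i+1)] = 1/2.
By linearity: E[X] = 172 · (1/2) = (173 − 1) · (1/2) = 86 ≈ 86.0000.

E[X] = 86 = 86.0000.


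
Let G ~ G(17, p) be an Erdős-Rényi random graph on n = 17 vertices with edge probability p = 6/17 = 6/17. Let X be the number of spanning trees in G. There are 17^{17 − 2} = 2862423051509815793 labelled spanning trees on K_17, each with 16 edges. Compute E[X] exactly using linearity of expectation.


K_17 has 17^{17 − 2} = 2862423051509815793 labelled spanning trees.
For each such spanning tree H, let X_H = 1 if all 16 edges of H are present in G. Then P[X_H = 1] = p^{16} = (6/17)^{16} = 2821109907456/48661191875666868481.
By linearity: E[X] = Σ_H E[X_H] = 2862423051509815793 · p^{16} = 2862423051509815793 · 2821109907456/48661191875666868481 = 2821109907456/17.
Numerically: E[X] ≈ 1.659e+11.

E[X] = 2862423051509815793 · (6/17)^{16} = 2821109907456/17 ≈ 1.659e+11.


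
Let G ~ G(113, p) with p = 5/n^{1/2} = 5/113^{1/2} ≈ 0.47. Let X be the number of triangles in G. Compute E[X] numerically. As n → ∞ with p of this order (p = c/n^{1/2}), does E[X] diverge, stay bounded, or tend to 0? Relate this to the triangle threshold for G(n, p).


Number of potential triangles: C(113, 3) = 234136.
Each occurs with probability p³ ≈ (0.47)³ ≈ 1.04062e-01.
By linearity: E[X] = C(113, 3)·p³ ≈ 234136 · 1.04062e-01 ≈ 24364.670.
Since α = 1/2 < 1, p = c/n^{1/2} ≫ 1/n is above the triangle threshold p ~ 1/n. Asymptotically E[X] ~ (c³/6)·n^{3(1−α)} = (5³/6)·n^{1.5} → ∞; triangles are abundant w.h.p.

E[X] ≈ 24364.670; in regime p = Θ(1/n^{1/2}) E[X] diverges (above the triangle threshold p ~ 1/n).


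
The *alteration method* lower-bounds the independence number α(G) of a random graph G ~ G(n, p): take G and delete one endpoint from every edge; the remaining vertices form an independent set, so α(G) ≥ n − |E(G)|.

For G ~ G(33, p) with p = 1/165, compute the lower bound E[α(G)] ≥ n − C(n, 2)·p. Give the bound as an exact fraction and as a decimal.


E[|E(G)|] = C(33, 2)·p = 528 · (1/165) = 16/5.
E[α(G)] ≥ n − E[|E(G)|] = 33 − 16/5 = 149/5.
Numerically: ≈ 29.80000.
(This is only a lower bound; the true E[α(G)] may be larger.)

E[α(G)] ≥ 149/5 ≈ 29.80000.


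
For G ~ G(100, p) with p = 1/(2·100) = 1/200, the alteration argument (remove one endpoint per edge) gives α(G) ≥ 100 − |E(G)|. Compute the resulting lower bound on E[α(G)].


E[|E(G)|] = C(100, 2)·p = 4950 · (1/200) = 99/4.
E[α(G)] ≥ n − E[|E(G)|] = 100 − 99/4 = 301/4.
Numerically: ≈ 75.2500.
(This is only a lower bound; the true E[α(G)] may be larger.)

E[α(G)] ≥ 301/4 ≈ 75.2500.


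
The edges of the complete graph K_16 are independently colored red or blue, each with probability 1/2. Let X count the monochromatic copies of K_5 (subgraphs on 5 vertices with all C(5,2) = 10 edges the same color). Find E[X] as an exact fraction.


Let X = Σ_S X_S over the C(16, 5) = 4368 subsets S of size 5, where X_S = 1 if the K_5 on S is monochromatic.
For a fixed S, the K_5 on S has C(5, 2) = 10 edges. P[all 10 edges red] = (1/2)^10, and likewise for blue, so P[monochromatic] = 2·(1/2)^10 = 2^{1 − 10} = 1/512.
By linearity: E[X] = C(16, 5) · 2^{1 − 10} = 4368 · 1/512 = 273/32.
Numerically: E[X] ≈ 8.53125.

E[X] = C(16,5)·2^(1−C(5,2)) = 273/32 ≈ 8.53125.


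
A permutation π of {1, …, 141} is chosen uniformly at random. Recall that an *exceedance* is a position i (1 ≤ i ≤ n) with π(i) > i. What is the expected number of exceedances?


Write X = Σ_{i=1}^{141} X_i, where X_i = 1_{π(i) > i}.
For each fixed i, π(i) is uniform over {1, …, 141} (marginal of a uniform permutation), so P[π(i) > i] = (n − i)/n. Summing: Σ_{i=1}^{141} (n − i)/n = (0 + 1 + … + 140)/141 = 141(141 − 1)/(2·141) = (141 − 1)/2.
Hence E[X] = Σ_{i=1}^{141} (141 − i)/141 = 70 ≈ 70.000000.

E[X] = 70 = 70.000000.


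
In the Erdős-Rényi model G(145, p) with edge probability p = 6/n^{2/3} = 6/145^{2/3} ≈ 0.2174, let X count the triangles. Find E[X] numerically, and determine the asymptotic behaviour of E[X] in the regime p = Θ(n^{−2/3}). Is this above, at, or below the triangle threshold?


Number of potential triangles: C(145, 3) = 497640.
Each occurs with probability p³ ≈ (0.2174)³ ≈ 1.027348e-02.
By linearity: E[X] = C(145, 3)·p³ ≈ 497640 · 1.027348e-02 ≈ 5112.4966.
Since α = 2/3 < 1, p = c/n^{2/3} ≫ 1/n is above the triangle threshold p ~ 1/n. Asymptotically E[X] ~ (c³/6)·n^{3(1−α)} = (6³/6)·n^{1} → ∞; triangles are abundant w.h.p.

E[X] ≈ 5112.4966; in regime p = Θ(1/n^{2/3}) E[X] diverges (above the triangle threshold p ~ 1/n).


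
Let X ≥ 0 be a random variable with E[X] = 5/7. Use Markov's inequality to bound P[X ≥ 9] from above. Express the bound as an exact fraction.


μ = E[X] = 5/7, a = 9.
Markov: P[X ≥ 9] ≤ μ/a = (5/7)/9 = 5/63.
Numerically: ≈ 0.079.
(Since a = 9 > μ = 0.714, the bound 5/63 is < 1 and informative.)

P[X ≥ 9] ≤ 5/63 ≈ 0.079.


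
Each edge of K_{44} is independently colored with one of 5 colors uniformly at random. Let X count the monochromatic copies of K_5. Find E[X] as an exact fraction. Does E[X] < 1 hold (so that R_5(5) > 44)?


E[X] = C(44, 5) · 5^{1 − 10} = 1086008 · 5^{−9} = 1086008/1953125.
As a reduced fraction: E[X] = 1086008/1953125 ≈ 0.5560.
Is E[X] < 1? YES.
Since E[X] < 1, there exists a 5-coloring of K_{44} with no monochromatic K_5; hence R_5(5) > 44.

E[X] = 1086008/1953125 ≈ 0.5560; E[X] < 1, so R_5(5) > 44.


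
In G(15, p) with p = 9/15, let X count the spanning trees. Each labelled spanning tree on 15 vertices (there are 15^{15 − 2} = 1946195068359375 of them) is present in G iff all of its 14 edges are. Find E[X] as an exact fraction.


K_15 has 15^{15 − 2} = 1946195068359375 labelled spanning trees.
For each such spanning tree H, let X_H = 1 if all 14 edges of H are present in G. Then P[X_H = 1] = p^{14} = (3/5)^{14} = 4782969/6103515625.
Summing the indicators: E[X] = Σ_H E[X_H] = 1946195068359375 · p^{14} = 1946195068359375 · 4782969/6103515625 = 7625597484987/5.
Numerically: E[X] ≈ 1.53e+12.

E[X] = 1946195068359375 · (3/5)^{14} = 7625597484987/5 ≈ 1.53e+12.


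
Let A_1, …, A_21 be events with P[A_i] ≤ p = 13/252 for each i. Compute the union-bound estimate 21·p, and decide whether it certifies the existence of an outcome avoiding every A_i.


Union bound: P[∪_{i=1}^{21} A_i] ≤ Σ_i P[A_i] ≤ 21·p = 21·(13/252) = 13/12.
Numerically: 13/12 ≈ 1.083.
Is 13/12 < 1? NO.
Since the bound 13/12 is ≥ 1, the union bound is uninformative here; it does NOT by itself certify existence.

21·p = 13/12 ≈ 1.083; existence NOT certified by the union bound.


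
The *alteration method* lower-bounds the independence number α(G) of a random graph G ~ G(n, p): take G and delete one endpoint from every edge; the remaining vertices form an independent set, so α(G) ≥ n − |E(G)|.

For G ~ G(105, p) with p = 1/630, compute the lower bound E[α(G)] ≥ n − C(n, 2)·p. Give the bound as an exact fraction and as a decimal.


E[|E(G)|] = C(105, 2)·p = 5460 · (1/630) = 26/3.
E[α(G)] ≥ n − E[|E(G)|] = 105 − 26/3 = 289/3.
Numerically: ≈ 96.333333.
(This is only a lower bound; the true E[α(G)] may be larger.)

E[α(G)] ≥ 289/3 ≈ 96.333333.


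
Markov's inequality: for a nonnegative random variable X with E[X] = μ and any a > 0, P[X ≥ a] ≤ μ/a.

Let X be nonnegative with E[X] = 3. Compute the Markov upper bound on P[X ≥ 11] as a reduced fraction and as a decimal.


μ = E[X] = 3, a = 11.
Markov: P[X ≥ 11] ≤ μ/a = (3)/11 = 3/11.
Numerically: ≈ 0.272727.
(Since a = 11 > μ = 3.000000, the bound 3/11 is < 1 and informative.)

P[X ≥ 11] ≤ 3/11 ≈ 0.272727.


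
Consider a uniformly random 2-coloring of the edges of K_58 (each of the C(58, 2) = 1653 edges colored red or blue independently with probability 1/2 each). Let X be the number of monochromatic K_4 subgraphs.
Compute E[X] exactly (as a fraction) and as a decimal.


Let X = Σ_S X_S over the C(58, 4) = 424270 subsets S of size 4, where X_S = 1 if the K_4 on S is monochromatic.
For a fixed S, the K_4 on S has C(4, 2) = 6 edges. P[all 6 edges red] = (1/2)^6, and likewise for blue, so P[monochromatic] = 2·(1/2)^6 = 2^{1 − 6} = 1/32.
By linearity: E[X] = C(58, 4) · 2^{1 − 6} = 424270 · 1/32 = 212135/16.
Numerically: E[X] ≈ 13258.4375.

E[X] = C(58,4)·2^(1−C(4,2)) = 212135/16 ≈ 13258.4375.


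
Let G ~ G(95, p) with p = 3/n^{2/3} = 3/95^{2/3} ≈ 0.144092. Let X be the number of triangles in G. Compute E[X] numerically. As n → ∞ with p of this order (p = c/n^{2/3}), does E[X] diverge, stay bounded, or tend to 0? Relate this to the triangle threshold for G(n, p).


Number of potential triangles: C(95, 3) = 138415.
Each occurs with probability p³ ≈ (0.144092)³ ≈ 2.99168975e-03.
By linearity: E[X] = C(95, 3)·p³ ≈ 138415 · 2.99168975e-03 ≈ 414.094737.
Since α = 2/3 < 1, p = c/n^{2/3} ≫ 1/n is above the triangle threshold p ~ 1/n. Asymptotically E[X] ~ (c³/6)·n^{3(1−α)} = (3³/6)·n^{1} → ∞; triangles are abundant w.h.p.

E[X] ≈ 414.094737; in regime p = Θ(1/n^{2/3}) E[X] diverges (above the triangle threshold p ~ 1/n).


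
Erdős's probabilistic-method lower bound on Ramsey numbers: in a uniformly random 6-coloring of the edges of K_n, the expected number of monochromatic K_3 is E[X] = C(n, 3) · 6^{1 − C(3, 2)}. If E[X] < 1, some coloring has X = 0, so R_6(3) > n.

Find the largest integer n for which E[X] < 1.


We need C(n, 3) · 6^{1 − 3} < 1, i.e. C(n, 3) < 6^{3 − 1} = 36.
Check values of n near the boundary:
  n = 3: C(3, 3) = 1; 1 < 36? YES
  n = 4: C(4, 3) = 4; 4 < 36? YES
  n = 5: C(5, 3) = 10; 10 < 36? YES
  n = 6: C(6, 3) = 20; 20 < 36? YES
  n = 7: C(7, 3) = 35; 35 < 36? YES
  n = 8: C(8, 3) = 56; 56 < 36? NO
The largest n with C(n, 3) < 36 is n = 7 (where E[X] = 35/36 ≈ 0.97222). Hence R_6(3) > 7, i.e. R_6(3) ≥ 8.

Largest n = 7; hence R_6(3) > 7.


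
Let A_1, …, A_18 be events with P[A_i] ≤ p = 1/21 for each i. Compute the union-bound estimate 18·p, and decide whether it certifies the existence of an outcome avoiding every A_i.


Union bound: P[∪_{i=1}^{18} A_i] ≤ Σ_i P[A_i] ≤ 18·p = 18·(1/21) = 6/7.
Numerically: 6/7 ≈ 0.8571.
Is 6/7 < 1? YES.
Since P[∪ A_i] ≤ 6/7 < 1, the complement has P[∩ A_i^c] ≥ 1 − 6/7 = 1/7 > 0, so some outcome avoids every A_i.

18·p = 6/7 ≈ 0.8571; existence CERTIFIED by the union bound.


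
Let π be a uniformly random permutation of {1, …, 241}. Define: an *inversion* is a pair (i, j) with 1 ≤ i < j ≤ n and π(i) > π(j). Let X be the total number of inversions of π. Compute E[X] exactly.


Write X = Σ X_I over the C(241, 2) = 28920 pairs i < j, with X_I the indicator of one inversion.
There are 28920 indicators.
For each fixed pair i < j, the values π(i) and π(j) are two distinct elements of {1, …, 241} in uniformly random order; by symmetry P[π(i) > π(j)] = 1/2.
By linearity: E[X] = 28920 · (1/2) = C(241, 2) · (1/2) = 28920/2 = 14460 ≈ 14460.00000.

E[X] = 14460 = 14460.00000.


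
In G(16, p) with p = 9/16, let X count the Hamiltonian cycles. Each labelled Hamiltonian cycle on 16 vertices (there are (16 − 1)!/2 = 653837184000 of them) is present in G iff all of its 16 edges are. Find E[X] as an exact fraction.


K_16 has (16 − 1)!/2 = 653837184000 labelled Hamiltonian cycles.
For each such Hamiltonian cycle H, let X_H = 1 if all 16 edges of H are present in G. Then P[X_H = 1] = p^{16} = (9/16)^{16} = 1853020188851841/18446744073709551616.
Summing the indicators: E[X] = Σ_H E[X_H] = 653837184000 · p^{16} = 653837184000 · 1853020188851841/18446744073709551616 = 1183177248216831945952875/18014398509481984.
Numerically: E[X] ≈ 6.56795e+07.

E[X] = 653837184000 · (9/16)^{16} = 1183177248216831945952875/18014398509481984 ≈ 6.56795e+07.


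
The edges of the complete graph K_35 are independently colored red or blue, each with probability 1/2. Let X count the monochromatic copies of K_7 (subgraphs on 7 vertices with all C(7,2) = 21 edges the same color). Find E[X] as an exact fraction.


Let X = Σ_S X_S over the C(35, 7) = 6724520 subsets S of size 7, where X_S = 1 if the K_7 on S is monochromatic.
For a fixed S, the K_7 on S has C(7, 2) = 21 edges. P[all 21 edges red] = (1/2)^21, and likewise for blue, so P[monochromatic] = 2·(1/2)^21 = 2^{1 − 21} = 1/1048576.
By linearity of expectation: E[X] = C(35, 7) · 2^{1 − 21} = 6724520 · 1/1048576 = 840565/131072.
Numerically: E[X] ≈ 6.4130.

E[X] = C(35,7)·2^(1−C(7,2)) = 840565/131072 ≈ 6.4130.


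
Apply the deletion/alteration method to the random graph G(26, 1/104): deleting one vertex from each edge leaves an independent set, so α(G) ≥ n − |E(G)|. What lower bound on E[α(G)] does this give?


E[|E(G)|] = C(26, 2)·p = 325 · (1/104) = 25/8.
E[α(G)] ≥ n − E[|E(G)|] = 26 − 25/8 = 183/8.
Numerically: ≈ 22.87500.
(This is only a lower bound; the true E[α(G)] may be larger.)

E[α(G)] ≥ 183/8 ≈ 22.87500.
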